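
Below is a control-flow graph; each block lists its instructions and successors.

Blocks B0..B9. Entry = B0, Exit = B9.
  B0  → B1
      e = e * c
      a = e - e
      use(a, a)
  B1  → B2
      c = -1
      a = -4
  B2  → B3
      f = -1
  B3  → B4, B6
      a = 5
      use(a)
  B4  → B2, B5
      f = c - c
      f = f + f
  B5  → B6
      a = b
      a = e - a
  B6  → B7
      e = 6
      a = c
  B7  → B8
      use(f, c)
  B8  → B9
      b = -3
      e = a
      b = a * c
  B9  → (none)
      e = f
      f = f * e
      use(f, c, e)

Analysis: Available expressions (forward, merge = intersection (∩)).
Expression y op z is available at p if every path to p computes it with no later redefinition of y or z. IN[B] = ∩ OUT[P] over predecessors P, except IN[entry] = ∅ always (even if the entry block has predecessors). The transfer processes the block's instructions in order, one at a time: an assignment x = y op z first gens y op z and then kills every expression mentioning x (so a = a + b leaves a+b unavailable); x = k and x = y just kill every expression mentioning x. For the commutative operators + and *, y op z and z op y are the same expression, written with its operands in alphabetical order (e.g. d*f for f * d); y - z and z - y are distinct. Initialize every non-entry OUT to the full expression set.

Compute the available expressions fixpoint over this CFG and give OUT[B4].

Answer: {c-c, e-e}

Working:
Fixpoint table:
  B0:  IN={}  OUT={e-e}
  B1:  IN={e-e}  OUT={e-e}
  B2:  IN={e-e}  OUT={e-e}
  B3:  IN={e-e}  OUT={e-e}
  B4:  IN={e-e}  OUT={c-c, e-e}
  B5:  IN={c-c, e-e}  OUT={c-c, e-e}
  B6:  IN={e-e}  OUT={}
  B7:  IN={}  OUT={}
  B8:  IN={}  OUT={a*c}
  B9:  IN={a*c}  OUT={a*c}

Merge at B4: IN[B4] = OUT[B3] = {e-e}
Applying B4's transfer function to that IN value gives OUT[B4] (row B4 above).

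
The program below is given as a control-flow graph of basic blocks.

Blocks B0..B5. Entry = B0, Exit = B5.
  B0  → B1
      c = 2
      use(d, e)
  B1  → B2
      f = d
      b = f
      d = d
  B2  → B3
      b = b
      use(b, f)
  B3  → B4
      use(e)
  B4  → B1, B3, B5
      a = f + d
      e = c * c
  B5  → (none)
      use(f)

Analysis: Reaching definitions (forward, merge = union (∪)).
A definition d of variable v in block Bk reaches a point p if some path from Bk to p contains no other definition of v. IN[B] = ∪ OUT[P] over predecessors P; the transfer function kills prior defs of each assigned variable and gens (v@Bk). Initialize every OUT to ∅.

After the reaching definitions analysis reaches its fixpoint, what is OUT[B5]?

Answer: {a@B4, b@B2, c@B0, d@B1, e@B4, f@B1}

Trace:
Fixpoint table:
  B0: | IN={} | OUT={c@B0}
  B1: | IN={a@B4, b@B2, c@B0, d@B1, e@B4, f@B1} | OUT={a@B4, b@B1, c@B0, d@B1, e@B4, f@B1}
  B2: | IN={a@B4, b@B1, c@B0, d@B1, e@B4, f@B1} | OUT={a@B4, b@B2, c@B0, d@B1, e@B4, f@B1}
  B3: | IN={a@B4, b@B2, c@B0, d@B1, e@B4, f@B1} | OUT={a@B4, b@B2, c@B0, d@B1, e@B4, f@B1}
  B4: | IN={a@B4, b@B2, c@B0, d@B1, e@B4, f@B1} | OUT={a@B4, b@B2, c@B0, d@B1, e@B4, f@B1}
  B5: | IN={a@B4, b@B2, c@B0, d@B1, e@B4, f@B1} | OUT={a@B4, b@B2, c@B0, d@B1, e@B4, f@B1}

Merge at B5: IN[B5] = OUT[B4] = {a@B4, b@B2, c@B0, d@B1, e@B4, f@B1}
Applying B5's transfer function to that IN value gives OUT[B5] (row B5 above).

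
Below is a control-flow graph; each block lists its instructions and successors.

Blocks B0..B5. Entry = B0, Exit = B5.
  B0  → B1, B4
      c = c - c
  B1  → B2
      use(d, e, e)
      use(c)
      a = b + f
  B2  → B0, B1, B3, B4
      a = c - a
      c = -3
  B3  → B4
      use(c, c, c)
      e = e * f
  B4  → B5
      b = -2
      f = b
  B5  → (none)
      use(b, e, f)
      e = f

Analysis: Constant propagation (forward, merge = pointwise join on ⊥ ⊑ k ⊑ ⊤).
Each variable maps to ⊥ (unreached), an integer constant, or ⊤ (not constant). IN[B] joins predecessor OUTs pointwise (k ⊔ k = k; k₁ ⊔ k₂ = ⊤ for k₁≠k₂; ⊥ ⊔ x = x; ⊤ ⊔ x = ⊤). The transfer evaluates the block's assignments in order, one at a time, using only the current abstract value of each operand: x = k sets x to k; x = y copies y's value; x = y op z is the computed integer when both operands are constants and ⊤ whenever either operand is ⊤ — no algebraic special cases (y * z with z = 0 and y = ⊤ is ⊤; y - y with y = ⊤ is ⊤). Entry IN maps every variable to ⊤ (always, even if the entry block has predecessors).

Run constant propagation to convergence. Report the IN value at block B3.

Answer: {a: ⊤, b: ⊤, c: -3, d: ⊤, e: ⊤, f: ⊤}

Derivation:
Per-block solution:
  B0: | IN=(all ⊤) | OUT=(all ⊤)
  B1: | IN=(all ⊤) | OUT=(all ⊤)
  B2: | IN=(all ⊤) | OUT={c:-3; rest ⊤}
  B3: | IN={c:-3; rest ⊤} | OUT={c:-3; rest ⊤}
  B4: | IN=(all ⊤) | OUT={b:-2, f:-2; rest ⊤}
  B5: | IN={b:-2, f:-2; rest ⊤} | OUT={b:-2, e:-2, f:-2; rest ⊤}

Merge at B3: IN[B3] = OUT[B2] = {a: ⊤, b: ⊤, c: -3, d: ⊤, e: ⊤, f: ⊤}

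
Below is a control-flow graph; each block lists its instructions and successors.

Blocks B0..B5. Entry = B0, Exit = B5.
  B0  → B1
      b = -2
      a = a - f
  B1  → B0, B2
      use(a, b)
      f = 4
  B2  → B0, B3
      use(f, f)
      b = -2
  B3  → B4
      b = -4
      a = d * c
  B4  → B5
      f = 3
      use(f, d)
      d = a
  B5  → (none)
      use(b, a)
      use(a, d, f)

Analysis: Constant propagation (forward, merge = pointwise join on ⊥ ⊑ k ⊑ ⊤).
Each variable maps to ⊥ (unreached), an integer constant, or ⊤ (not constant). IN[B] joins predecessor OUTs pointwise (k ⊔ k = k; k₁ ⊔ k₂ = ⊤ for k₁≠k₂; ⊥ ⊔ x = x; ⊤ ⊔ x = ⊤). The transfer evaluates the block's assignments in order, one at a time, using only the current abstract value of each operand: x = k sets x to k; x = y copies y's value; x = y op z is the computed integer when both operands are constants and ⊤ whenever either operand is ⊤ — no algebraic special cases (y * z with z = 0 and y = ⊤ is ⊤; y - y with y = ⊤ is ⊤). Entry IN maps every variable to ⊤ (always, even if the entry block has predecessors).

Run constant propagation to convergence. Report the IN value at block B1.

Per-block solution:
  B0:  IN=(all ⊤)  OUT={b:-2; rest ⊤}
  B1:  IN={b:-2; rest ⊤}  OUT={b:-2, f:4; rest ⊤}
  B2:  IN={b:-2, f:4; rest ⊤}  OUT={b:-2, f:4; rest ⊤}
  B3:  IN={b:-2, f:4; rest ⊤}  OUT={b:-4, f:4; rest ⊤}
  B4:  IN={b:-4, f:4; rest ⊤}  OUT={b:-4, f:3; rest ⊤}
  B5:  IN={b:-4, f:3; rest ⊤}  OUT={b:-4, f:3; rest ⊤}

Merge at B1: IN[B1] = OUT[B0] = {a: ⊤, b: -2, c: ⊤, d: ⊤, e: ⊤, f: ⊤}

Answer: {a: ⊤, b: -2, c: ⊤, d: ⊤, e: ⊤, f: ⊤}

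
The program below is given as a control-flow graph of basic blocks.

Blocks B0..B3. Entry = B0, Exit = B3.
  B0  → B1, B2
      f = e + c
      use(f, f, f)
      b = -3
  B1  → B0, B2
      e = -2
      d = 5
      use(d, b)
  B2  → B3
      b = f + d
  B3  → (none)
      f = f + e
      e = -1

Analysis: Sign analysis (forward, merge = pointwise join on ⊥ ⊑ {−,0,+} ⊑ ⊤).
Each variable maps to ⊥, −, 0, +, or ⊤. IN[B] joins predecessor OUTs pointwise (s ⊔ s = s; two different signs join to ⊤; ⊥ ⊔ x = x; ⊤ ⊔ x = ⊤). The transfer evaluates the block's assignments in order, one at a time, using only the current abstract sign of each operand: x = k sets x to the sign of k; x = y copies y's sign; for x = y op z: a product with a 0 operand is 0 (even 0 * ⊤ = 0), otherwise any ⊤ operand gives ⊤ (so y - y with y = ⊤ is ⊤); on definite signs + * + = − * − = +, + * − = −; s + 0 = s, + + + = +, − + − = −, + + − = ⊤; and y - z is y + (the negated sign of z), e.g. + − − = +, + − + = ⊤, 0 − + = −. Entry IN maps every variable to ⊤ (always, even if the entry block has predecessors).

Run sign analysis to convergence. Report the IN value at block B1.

Fixpoint table:
  B0:  IN=(all ⊤)  OUT={b:-; rest ⊤}
  B1:  IN={b:-; rest ⊤}  OUT={b:-, d:+, e:-; rest ⊤}
  B2:  IN={b:-; rest ⊤}  OUT=(all ⊤)
  B3:  IN=(all ⊤)  OUT={e:-; rest ⊤}

Merge at B1: IN[B1] = OUT[B0] = {a: ⊤, b: -, c: ⊤, d: ⊤, e: ⊤, f: ⊤}

Answer: {a: ⊤, b: -, c: ⊤, d: ⊤, e: ⊤, f: ⊤}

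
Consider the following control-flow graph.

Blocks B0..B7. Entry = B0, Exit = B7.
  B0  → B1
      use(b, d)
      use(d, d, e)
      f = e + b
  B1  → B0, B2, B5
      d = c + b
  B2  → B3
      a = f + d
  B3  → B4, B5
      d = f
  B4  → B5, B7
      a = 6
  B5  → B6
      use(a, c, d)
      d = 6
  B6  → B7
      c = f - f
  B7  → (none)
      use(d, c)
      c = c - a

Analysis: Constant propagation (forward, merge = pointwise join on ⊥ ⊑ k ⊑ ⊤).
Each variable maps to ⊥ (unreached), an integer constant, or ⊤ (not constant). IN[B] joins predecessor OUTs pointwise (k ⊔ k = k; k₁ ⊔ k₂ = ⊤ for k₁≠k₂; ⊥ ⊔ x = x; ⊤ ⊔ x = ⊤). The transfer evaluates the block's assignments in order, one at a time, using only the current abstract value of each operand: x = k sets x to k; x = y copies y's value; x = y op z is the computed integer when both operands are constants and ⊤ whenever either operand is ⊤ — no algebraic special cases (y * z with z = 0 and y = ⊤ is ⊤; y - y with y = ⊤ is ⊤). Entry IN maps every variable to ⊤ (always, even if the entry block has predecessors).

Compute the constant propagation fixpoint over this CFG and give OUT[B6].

Answer: {a: ⊤, b: ⊤, c: ⊤, d: 6, e: ⊤, f: ⊤}

Trace:
Per-block solution:
  B0:  IN=(all ⊤)  OUT=(all ⊤)
  B1:  IN=(all ⊤)  OUT=(all ⊤)
  B2:  IN=(all ⊤)  OUT=(all ⊤)
  B3:  IN=(all ⊤)  OUT=(all ⊤)
  B4:  IN=(all ⊤)  OUT={a:6; rest ⊤}
  B5:  IN=(all ⊤)  OUT={d:6; rest ⊤}
  B6:  IN={d:6; rest ⊤}  OUT={d:6; rest ⊤}
  B7:  IN=(all ⊤)  OUT=(all ⊤)

Merge at B6: IN[B6] = OUT[B5] = {a: ⊤, b: ⊤, c: ⊤, d: 6, e: ⊤, f: ⊤}
Applying B6's transfer function to that IN value gives OUT[B6] (row B6 above).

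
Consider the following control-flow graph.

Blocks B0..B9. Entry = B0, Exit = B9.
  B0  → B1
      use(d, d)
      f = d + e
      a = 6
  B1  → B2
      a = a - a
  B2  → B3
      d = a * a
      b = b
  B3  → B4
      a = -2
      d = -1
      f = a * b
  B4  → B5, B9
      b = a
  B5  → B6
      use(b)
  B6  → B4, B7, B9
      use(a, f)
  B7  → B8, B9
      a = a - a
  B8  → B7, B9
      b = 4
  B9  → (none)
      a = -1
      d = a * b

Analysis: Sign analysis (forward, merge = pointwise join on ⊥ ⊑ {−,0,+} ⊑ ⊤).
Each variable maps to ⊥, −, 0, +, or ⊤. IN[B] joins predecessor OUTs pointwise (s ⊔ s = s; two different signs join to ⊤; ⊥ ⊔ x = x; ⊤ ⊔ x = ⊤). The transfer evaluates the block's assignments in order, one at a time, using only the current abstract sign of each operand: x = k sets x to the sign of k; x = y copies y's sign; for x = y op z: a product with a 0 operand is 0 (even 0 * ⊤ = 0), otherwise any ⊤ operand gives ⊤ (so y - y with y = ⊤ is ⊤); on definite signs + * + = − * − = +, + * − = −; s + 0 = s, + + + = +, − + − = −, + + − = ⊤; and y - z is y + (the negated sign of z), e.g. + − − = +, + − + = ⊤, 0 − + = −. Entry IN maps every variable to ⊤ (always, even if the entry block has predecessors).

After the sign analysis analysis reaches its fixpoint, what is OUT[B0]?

Answer: {a: +, b: ⊤, c: ⊤, d: ⊤, e: ⊤, f: ⊤}

Derivation:
Fixpoint table:
  B0:  IN=(all ⊤)  OUT={a:+; rest ⊤}
  B1:  IN={a:+; rest ⊤}  OUT=(all ⊤)
  B2:  IN=(all ⊤)  OUT=(all ⊤)
  B3:  IN=(all ⊤)  OUT={a:-, d:-; rest ⊤}
  B4:  IN={a:-, d:-; rest ⊤}  OUT={a:-, b:-, d:-; rest ⊤}
  B5:  IN={a:-, b:-, d:-; rest ⊤}  OUT={a:-, b:-, d:-; rest ⊤}
  B6:  IN={a:-, b:-, d:-; rest ⊤}  OUT={a:-, b:-, d:-; rest ⊤}
  B7:  IN={d:-; rest ⊤}  OUT={d:-; rest ⊤}
  B8:  IN={d:-; rest ⊤}  OUT={b:+, d:-; rest ⊤}
  B9:  IN={d:-; rest ⊤}  OUT={a:-; rest ⊤}

B0 is the boundary node: IN[B0] = {a: ⊤, b: ⊤, c: ⊤, d: ⊤, e: ⊤, f: ⊤}
Applying B0's transfer function to that IN value gives OUT[B0] (row B0 above).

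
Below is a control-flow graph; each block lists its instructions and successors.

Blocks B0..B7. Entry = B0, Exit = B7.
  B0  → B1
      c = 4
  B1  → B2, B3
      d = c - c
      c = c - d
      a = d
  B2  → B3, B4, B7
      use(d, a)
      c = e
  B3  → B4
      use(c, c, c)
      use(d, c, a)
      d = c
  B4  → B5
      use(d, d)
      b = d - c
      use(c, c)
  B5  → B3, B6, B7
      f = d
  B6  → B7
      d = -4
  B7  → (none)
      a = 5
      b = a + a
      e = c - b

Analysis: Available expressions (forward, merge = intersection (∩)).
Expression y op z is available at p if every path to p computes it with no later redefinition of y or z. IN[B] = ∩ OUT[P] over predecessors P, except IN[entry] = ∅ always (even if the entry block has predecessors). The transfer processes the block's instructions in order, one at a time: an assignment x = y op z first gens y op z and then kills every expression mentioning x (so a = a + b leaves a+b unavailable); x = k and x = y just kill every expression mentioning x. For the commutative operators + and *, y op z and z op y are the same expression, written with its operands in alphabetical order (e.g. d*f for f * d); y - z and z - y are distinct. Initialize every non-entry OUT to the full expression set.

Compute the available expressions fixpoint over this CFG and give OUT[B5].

Per-block solution:
  B0:  IN={}  OUT={}
  B1:  IN={}  OUT={}
  B2:  IN={}  OUT={}
  B3:  IN={}  OUT={}
  B4:  IN={}  OUT={d-c}
  B5:  IN={d-c}  OUT={d-c}
  B6:  IN={d-c}  OUT={}
  B7:  IN={}  OUT={a+a, c-b}

Merge at B5: IN[B5] = OUT[B4] = {d-c}
Applying B5's transfer function to that IN value gives OUT[B5] (row B5 above).

Answer: {d-c}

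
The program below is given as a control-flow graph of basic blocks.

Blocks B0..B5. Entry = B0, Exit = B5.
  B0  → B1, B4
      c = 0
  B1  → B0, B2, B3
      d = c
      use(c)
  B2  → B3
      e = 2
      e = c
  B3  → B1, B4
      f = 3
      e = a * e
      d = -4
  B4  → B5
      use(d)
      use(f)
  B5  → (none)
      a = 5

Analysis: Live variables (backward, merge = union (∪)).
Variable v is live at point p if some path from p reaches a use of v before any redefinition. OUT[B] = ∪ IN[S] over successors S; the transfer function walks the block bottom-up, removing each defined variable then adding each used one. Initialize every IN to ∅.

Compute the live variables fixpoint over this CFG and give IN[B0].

Answer: {a, d, e, f}

Working:
Fixpoint table:
  B0: | IN={a, d, e, f} | OUT={a, c, d, e, f}
  B1: | IN={a, c, e, f} | OUT={a, c, d, e, f}
  B2: | IN={a, c} | OUT={a, c, e}
  B3: | IN={a, c, e} | OUT={a, c, d, e, f}
  B4: | IN={d, f} | OUT={}
  B5: | IN={} | OUT={}

Merge at B0: OUT[B0] = IN[B1] ⊔ IN[B4] = {a, c, d, e, f}
Applying B0's transfer function to that OUT value gives IN[B0] (row B0 above).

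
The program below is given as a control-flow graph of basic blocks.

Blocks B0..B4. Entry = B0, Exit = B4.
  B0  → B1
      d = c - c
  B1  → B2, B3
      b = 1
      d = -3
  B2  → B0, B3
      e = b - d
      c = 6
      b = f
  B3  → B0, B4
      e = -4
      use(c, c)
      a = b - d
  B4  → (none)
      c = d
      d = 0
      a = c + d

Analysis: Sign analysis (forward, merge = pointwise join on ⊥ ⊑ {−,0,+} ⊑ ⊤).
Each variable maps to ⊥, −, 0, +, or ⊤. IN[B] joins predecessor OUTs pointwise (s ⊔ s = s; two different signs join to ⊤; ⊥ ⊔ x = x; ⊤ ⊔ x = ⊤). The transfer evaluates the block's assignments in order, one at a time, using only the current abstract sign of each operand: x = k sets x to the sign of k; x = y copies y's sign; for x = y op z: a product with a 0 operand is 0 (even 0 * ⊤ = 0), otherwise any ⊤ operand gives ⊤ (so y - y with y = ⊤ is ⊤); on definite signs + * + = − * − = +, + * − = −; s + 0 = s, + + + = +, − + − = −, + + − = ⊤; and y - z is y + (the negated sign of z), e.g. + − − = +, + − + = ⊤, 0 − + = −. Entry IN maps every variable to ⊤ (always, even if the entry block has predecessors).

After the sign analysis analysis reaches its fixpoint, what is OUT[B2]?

Per-block solution:
  B0:  IN=(all ⊤)  OUT=(all ⊤)
  B1:  IN=(all ⊤)  OUT={b:+, d:-; rest ⊤}
  B2:  IN={b:+, d:-; rest ⊤}  OUT={c:+, d:-, e:+; rest ⊤}
  B3:  IN={d:-; rest ⊤}  OUT={d:-, e:-; rest ⊤}
  B4:  IN={d:-, e:-; rest ⊤}  OUT={a:-, c:-, d:0, e:-; rest ⊤}

Merge at B2: IN[B2] = OUT[B1] = {a: ⊤, b: +, c: ⊤, d: -, e: ⊤, f: ⊤}
Applying B2's transfer function to that IN value gives OUT[B2] (row B2 above).

Answer: {a: ⊤, b: ⊤, c: +, d: -, e: +, f: ⊤}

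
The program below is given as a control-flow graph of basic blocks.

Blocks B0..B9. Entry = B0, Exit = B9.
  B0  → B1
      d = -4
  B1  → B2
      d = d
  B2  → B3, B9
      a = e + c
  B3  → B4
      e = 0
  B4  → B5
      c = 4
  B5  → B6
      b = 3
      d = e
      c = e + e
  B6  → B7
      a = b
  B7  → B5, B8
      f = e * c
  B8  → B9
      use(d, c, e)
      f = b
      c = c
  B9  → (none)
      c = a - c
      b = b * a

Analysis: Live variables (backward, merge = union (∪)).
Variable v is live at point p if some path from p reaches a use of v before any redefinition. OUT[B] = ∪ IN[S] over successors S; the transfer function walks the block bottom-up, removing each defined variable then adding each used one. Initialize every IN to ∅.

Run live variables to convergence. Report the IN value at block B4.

Per-block solution:
  B0: | IN={b, c, e} | OUT={b, c, d, e}
  B1: | IN={b, c, d, e} | OUT={b, c, e}
  B2: | IN={b, c, e} | OUT={a, b, c}
  B3: | IN={} | OUT={e}
  B4: | IN={e} | OUT={e}
  B5: | IN={e} | OUT={b, c, d, e}
  B6: | IN={b, c, d, e} | OUT={a, b, c, d, e}
  B7: | IN={a, b, c, d, e} | OUT={a, b, c, d, e}
  B8: | IN={a, b, c, d, e} | OUT={a, b, c}
  B9: | IN={a, b, c} | OUT={}

Merge at B4: OUT[B4] = IN[B5] = {e}
Applying B4's transfer function to that OUT value gives IN[B4] (row B4 above).

Answer: {e}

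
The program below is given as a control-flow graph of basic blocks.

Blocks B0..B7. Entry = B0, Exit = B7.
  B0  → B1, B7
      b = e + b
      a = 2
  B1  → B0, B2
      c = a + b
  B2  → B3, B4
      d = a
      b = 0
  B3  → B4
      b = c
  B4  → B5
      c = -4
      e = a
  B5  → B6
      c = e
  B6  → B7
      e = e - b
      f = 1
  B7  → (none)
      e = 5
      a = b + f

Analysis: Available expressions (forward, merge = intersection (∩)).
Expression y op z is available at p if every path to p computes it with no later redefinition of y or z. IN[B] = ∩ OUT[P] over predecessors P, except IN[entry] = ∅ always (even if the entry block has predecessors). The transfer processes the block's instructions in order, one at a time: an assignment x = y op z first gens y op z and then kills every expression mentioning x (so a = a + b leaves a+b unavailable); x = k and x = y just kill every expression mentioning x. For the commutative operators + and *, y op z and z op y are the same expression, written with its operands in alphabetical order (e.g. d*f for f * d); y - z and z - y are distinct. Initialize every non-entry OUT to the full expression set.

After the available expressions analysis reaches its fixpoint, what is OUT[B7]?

Answer: {b+f}

Trace:
Converged values:
  B0:   IN={}   OUT={}
  B1:   IN={}   OUT={a+b}
  B2:   IN={a+b}   OUT={}
  B3:   IN={}   OUT={}
  B4:   IN={}   OUT={}
  B5:   IN={}   OUT={}
  B6:   IN={}   OUT={}
  B7:   IN={}   OUT={b+f}

Merge at B7: IN[B7] = OUT[B0] ∩ OUT[B6] = {}
Applying B7's transfer function to that IN value gives OUT[B7] (row B7 above).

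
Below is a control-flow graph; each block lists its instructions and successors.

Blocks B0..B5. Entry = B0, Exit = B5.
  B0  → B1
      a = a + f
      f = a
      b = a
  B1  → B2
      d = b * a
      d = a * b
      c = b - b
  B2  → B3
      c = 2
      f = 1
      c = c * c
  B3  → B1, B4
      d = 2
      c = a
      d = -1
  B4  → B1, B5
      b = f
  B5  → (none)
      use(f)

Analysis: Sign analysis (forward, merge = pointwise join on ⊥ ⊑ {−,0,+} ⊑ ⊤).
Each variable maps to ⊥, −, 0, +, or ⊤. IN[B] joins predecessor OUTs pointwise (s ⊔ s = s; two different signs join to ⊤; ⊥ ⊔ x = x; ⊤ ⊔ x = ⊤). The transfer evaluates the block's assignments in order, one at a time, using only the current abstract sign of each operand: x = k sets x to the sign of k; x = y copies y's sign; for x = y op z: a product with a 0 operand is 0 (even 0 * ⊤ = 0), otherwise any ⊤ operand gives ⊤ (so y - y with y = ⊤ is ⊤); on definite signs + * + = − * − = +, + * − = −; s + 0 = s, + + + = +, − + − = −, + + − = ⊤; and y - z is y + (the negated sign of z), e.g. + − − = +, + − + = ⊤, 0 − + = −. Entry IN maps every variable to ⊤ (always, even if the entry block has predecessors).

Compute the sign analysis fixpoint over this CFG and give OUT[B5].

Answer: {a: ⊤, b: +, c: ⊤, d: -, e: ⊤, f: +}

Trace:
Fixpoint table:
  B0:  IN=(all ⊤)  OUT=(all ⊤)
  B1:  IN=(all ⊤)  OUT=(all ⊤)
  B2:  IN=(all ⊤)  OUT={c:+, f:+; rest ⊤}
  B3:  IN={c:+, f:+; rest ⊤}  OUT={d:-, f:+; rest ⊤}
  B4:  IN={d:-, f:+; rest ⊤}  OUT={b:+, d:-, f:+; rest ⊤}
  B5:  IN={b:+, d:-, f:+; rest ⊤}  OUT={b:+, d:-, f:+; rest ⊤}

Merge at B5: IN[B5] = OUT[B4] = {a: ⊤, b: +, c: ⊤, d: -, e: ⊤, f: +}
Applying B5's transfer function to that IN value gives OUT[B5] (row B5 above).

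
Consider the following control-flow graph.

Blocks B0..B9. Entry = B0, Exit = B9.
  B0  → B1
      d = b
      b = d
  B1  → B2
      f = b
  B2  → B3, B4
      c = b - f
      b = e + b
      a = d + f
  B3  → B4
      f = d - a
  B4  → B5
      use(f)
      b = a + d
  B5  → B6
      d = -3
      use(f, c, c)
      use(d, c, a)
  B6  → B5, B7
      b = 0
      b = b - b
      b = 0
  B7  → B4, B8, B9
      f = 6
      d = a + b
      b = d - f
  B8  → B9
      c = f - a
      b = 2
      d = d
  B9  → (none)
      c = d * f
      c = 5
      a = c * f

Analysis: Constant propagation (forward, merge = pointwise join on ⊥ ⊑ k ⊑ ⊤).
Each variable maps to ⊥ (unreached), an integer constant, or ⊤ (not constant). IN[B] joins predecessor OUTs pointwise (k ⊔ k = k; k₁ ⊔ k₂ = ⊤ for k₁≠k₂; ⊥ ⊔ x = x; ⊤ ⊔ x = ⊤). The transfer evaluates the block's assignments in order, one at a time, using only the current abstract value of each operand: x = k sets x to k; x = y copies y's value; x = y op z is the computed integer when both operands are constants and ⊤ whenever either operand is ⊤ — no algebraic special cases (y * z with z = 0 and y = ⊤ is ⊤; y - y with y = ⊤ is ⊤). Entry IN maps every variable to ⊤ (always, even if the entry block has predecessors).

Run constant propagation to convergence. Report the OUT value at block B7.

Per-block solution:
  B0:   IN=(all ⊤)   OUT=(all ⊤)
  B1:   IN=(all ⊤)   OUT=(all ⊤)
  B2:   IN=(all ⊤)   OUT=(all ⊤)
  B3:   IN=(all ⊤)   OUT=(all ⊤)
  B4:   IN=(all ⊤)   OUT=(all ⊤)
  B5:   IN=(all ⊤)   OUT={d:-3; rest ⊤}
  B6:   IN={d:-3; rest ⊤}   OUT={b:0, d:-3; rest ⊤}
  B7:   IN={b:0, d:-3; rest ⊤}   OUT={f:6; rest ⊤}
  B8:   IN={f:6; rest ⊤}   OUT={b:2, f:6; rest ⊤}
  B9:   IN={f:6; rest ⊤}   OUT={a:30, c:5, f:6; rest ⊤}

Merge at B7: IN[B7] = OUT[B6] = {a: ⊤, b: 0, c: ⊤, d: -3, e: ⊤, f: ⊤}
Applying B7's transfer function to that IN value gives OUT[B7] (row B7 above).

Answer: {a: ⊤, b: ⊤, c: ⊤, d: ⊤, e: ⊤, f: 6}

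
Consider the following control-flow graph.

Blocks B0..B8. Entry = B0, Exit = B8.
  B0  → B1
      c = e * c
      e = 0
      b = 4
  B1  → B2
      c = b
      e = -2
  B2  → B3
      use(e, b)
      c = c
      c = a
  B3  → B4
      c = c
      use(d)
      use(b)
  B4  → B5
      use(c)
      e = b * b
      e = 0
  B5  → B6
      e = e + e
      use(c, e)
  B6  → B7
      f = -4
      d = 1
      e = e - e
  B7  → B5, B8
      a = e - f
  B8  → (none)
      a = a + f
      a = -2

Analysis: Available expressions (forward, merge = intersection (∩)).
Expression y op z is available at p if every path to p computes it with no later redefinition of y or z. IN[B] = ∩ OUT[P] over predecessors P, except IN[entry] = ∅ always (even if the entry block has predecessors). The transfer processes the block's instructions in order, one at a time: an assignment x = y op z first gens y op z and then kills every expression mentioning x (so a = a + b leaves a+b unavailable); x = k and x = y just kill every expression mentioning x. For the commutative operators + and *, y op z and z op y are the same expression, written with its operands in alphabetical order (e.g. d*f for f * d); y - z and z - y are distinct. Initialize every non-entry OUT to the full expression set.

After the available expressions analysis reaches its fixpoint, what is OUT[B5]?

Answer: {b*b}

Trace:
Per-block solution:
  B0: | IN={} | OUT={}
  B1: | IN={} | OUT={}
  B2: | IN={} | OUT={}
  B3: | IN={} | OUT={}
  B4: | IN={} | OUT={b*b}
  B5: | IN={b*b} | OUT={b*b}
  B6: | IN={b*b} | OUT={b*b}
  B7: | IN={b*b} | OUT={b*b, e-f}
  B8: | IN={b*b, e-f} | OUT={b*b, e-f}

Merge at B5: IN[B5] = OUT[B4] ∩ OUT[B7] = {b*b}
Applying B5's transfer function to that IN value gives OUT[B5] (row B5 above).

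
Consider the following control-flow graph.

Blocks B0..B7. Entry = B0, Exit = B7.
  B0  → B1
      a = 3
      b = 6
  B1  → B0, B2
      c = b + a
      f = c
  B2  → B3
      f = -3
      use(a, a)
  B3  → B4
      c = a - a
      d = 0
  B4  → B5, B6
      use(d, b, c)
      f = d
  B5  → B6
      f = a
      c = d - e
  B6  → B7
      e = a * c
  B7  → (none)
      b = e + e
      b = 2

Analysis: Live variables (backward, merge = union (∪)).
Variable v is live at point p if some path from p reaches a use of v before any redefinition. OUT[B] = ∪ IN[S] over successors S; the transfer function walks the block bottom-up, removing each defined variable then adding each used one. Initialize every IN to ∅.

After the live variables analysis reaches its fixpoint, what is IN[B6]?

Answer: {a, c}

Trace:
Converged values:
  B0:  IN={e}  OUT={a, b, e}
  B1:  IN={a, b, e}  OUT={a, b, e}
  B2:  IN={a, b, e}  OUT={a, b, e}
  B3:  IN={a, b, e}  OUT={a, b, c, d, e}
  B4:  IN={a, b, c, d, e}  OUT={a, c, d, e}
  B5:  IN={a, d, e}  OUT={a, c}
  B6:  IN={a, c}  OUT={e}
  B7:  IN={e}  OUT={}

Merge at B6: OUT[B6] = IN[B7] = {e}
Applying B6's transfer function to that OUT value gives IN[B6] (row B6 above).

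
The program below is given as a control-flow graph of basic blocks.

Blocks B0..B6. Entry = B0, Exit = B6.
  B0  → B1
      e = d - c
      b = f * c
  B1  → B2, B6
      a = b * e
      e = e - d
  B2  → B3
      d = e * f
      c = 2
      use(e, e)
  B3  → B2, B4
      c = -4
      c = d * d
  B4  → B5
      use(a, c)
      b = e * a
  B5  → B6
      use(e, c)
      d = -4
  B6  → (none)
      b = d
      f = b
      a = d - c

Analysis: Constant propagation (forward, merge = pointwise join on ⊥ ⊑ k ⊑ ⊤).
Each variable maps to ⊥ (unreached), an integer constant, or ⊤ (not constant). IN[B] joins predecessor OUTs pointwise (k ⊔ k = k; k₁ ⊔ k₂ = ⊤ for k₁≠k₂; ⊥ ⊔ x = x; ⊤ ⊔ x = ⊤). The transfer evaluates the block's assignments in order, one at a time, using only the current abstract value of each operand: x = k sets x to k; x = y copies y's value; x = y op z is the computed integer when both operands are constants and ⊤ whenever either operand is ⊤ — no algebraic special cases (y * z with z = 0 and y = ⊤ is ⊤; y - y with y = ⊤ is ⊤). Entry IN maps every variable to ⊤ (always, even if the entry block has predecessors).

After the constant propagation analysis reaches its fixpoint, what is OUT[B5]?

Fixpoint table:
  B0:   IN=(all ⊤)   OUT=(all ⊤)
  B1:   IN=(all ⊤)   OUT=(all ⊤)
  B2:   IN=(all ⊤)   OUT={c:2; rest ⊤}
  B3:   IN={c:2; rest ⊤}   OUT=(all ⊤)
  B4:   IN=(all ⊤)   OUT=(all ⊤)
  B5:   IN=(all ⊤)   OUT={d:-4; rest ⊤}
  B6:   IN=(all ⊤)   OUT=(all ⊤)

Merge at B5: IN[B5] = OUT[B4] = {a: ⊤, b: ⊤, c: ⊤, d: ⊤, e: ⊤, f: ⊤}
Applying B5's transfer function to that IN value gives OUT[B5] (row B5 above).

Answer: {a: ⊤, b: ⊤, c: ⊤, d: -4, e: ⊤, f: ⊤}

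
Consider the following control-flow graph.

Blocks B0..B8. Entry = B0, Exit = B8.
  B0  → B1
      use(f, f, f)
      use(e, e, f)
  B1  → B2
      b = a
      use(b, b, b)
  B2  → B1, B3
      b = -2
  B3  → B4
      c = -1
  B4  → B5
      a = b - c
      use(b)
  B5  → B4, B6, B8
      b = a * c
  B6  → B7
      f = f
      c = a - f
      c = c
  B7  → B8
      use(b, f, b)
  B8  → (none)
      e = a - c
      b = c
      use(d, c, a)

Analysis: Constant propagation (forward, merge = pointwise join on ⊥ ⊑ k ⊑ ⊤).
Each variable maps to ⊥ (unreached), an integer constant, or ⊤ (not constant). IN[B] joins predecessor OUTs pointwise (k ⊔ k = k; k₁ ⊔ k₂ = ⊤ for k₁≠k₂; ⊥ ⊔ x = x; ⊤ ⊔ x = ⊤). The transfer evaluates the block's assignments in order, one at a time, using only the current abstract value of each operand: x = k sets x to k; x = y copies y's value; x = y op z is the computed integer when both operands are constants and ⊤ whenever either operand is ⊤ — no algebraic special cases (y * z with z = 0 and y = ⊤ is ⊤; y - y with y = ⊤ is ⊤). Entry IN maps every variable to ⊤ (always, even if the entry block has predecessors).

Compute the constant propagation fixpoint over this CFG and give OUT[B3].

Answer: {a: ⊤, b: -2, c: -1, d: ⊤, e: ⊤, f: ⊤}

Working:
Converged values:
  B0:   IN=(all ⊤)   OUT=(all ⊤)
  B1:   IN=(all ⊤)   OUT=(all ⊤)
  B2:   IN=(all ⊤)   OUT={b:-2; rest ⊤}
  B3:   IN={b:-2; rest ⊤}   OUT={b:-2, c:-1; rest ⊤}
  B4:   IN={c:-1; rest ⊤}   OUT={c:-1; rest ⊤}
  B5:   IN={c:-1; rest ⊤}   OUT={c:-1; rest ⊤}
  B6:   IN={c:-1; rest ⊤}   OUT=(all ⊤)
  B7:   IN=(all ⊤)   OUT=(all ⊤)
  B8:   IN=(all ⊤)   OUT=(all ⊤)

Merge at B3: IN[B3] = OUT[B2] = {a: ⊤, b: -2, c: ⊤, d: ⊤, e: ⊤, f: ⊤}
Applying B3's transfer function to that IN value gives OUT[B3] (row B3 above).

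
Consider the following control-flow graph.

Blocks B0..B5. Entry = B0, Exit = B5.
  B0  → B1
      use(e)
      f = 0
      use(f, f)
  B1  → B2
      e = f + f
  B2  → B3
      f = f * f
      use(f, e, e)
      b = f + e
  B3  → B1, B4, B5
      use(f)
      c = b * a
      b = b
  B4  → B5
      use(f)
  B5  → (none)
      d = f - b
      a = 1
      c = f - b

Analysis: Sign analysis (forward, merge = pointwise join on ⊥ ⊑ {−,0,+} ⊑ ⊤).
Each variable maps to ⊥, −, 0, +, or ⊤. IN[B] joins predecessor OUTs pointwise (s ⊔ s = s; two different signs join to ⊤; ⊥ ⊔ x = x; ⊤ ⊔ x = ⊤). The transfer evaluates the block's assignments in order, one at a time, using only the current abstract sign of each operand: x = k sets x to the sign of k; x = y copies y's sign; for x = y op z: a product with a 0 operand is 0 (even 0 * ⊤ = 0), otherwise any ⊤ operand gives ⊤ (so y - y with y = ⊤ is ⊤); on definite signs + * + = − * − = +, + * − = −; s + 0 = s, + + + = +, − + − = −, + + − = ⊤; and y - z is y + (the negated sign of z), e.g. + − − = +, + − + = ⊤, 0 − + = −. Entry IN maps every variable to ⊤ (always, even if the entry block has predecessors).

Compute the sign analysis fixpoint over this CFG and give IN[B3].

Converged values:
  B0: | IN=(all ⊤) | OUT={f:0; rest ⊤}
  B1: | IN={f:0; rest ⊤} | OUT={e:0, f:0; rest ⊤}
  B2: | IN={e:0, f:0; rest ⊤} | OUT={b:0, e:0, f:0; rest ⊤}
  B3: | IN={b:0, e:0, f:0; rest ⊤} | OUT={b:0, c:0, e:0, f:0; rest ⊤}
  B4: | IN={b:0, c:0, e:0, f:0; rest ⊤} | OUT={b:0, c:0, e:0, f:0; rest ⊤}
  B5: | IN={b:0, c:0, e:0, f:0; rest ⊤} | OUT={a:+, b:0, c:0, d:0, e:0, f:0; rest ⊤}

Merge at B3: IN[B3] = OUT[B2] = {a: ⊤, b: 0, c: ⊤, d: ⊤, e: 0, f: 0}

Answer: {a: ⊤, b: 0, c: ⊤, d: ⊤, e: 0, f: 0}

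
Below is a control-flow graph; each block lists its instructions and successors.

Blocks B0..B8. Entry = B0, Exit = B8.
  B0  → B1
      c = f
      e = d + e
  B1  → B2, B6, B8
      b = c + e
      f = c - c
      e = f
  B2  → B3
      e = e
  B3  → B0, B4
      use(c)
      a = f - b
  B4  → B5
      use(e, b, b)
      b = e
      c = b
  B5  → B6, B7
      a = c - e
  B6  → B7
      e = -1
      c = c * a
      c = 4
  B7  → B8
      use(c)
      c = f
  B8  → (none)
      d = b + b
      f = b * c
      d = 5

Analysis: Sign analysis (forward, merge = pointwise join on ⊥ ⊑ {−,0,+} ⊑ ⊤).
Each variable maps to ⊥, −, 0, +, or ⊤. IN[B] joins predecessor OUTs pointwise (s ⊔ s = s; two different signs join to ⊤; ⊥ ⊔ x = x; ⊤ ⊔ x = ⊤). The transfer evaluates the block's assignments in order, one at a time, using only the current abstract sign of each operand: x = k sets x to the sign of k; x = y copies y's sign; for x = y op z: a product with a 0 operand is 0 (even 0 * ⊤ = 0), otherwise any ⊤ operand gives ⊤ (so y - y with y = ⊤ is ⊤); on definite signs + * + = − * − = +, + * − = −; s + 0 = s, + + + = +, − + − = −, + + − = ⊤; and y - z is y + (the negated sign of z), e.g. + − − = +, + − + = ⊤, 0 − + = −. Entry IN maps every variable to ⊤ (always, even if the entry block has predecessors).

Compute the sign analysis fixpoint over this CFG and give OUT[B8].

Answer: {a: ⊤, b: ⊤, c: ⊤, d: +, e: ⊤, f: ⊤}

Trace:
Converged values:
  B0: | IN=(all ⊤) | OUT=(all ⊤)
  B1: | IN=(all ⊤) | OUT=(all ⊤)
  B2: | IN=(all ⊤) | OUT=(all ⊤)
  B3: | IN=(all ⊤) | OUT=(all ⊤)
  B4: | IN=(all ⊤) | OUT=(all ⊤)
  B5: | IN=(all ⊤) | OUT=(all ⊤)
  B6: | IN=(all ⊤) | OUT={c:+, e:-; rest ⊤}
  B7: | IN=(all ⊤) | OUT=(all ⊤)
  B8: | IN=(all ⊤) | OUT={d:+; rest ⊤}

Merge at B8: IN[B8] = OUT[B1] ⊔ OUT[B7] = {a: ⊤, b: ⊤, c: ⊤, d: ⊤, e: ⊤, f: ⊤}
Applying B8's transfer function to that IN value gives OUT[B8] (row B8 above).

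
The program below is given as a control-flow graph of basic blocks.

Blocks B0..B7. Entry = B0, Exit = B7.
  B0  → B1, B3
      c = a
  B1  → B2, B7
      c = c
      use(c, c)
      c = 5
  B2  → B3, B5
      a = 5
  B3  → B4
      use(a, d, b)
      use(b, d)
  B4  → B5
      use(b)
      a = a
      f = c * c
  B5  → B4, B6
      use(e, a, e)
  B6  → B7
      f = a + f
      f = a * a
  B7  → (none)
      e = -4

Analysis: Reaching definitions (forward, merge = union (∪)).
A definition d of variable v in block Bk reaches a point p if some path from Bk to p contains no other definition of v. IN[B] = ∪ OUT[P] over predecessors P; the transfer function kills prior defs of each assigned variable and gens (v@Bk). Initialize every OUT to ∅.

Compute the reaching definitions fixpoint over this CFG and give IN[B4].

Converged values:
  B0:  IN={}  OUT={c@B0}
  B1:  IN={c@B0}  OUT={c@B1}
  B2:  IN={c@B1}  OUT={a@B2, c@B1}
  B3:  IN={a@B2, c@B0, c@B1}  OUT={a@B2, c@B0, c@B1}
  B4:  IN={a@B2, a@B4, c@B0, c@B1, f@B4}  OUT={a@B4, c@B0, c@B1, f@B4}
  B5:  IN={a@B2, a@B4, c@B0, c@B1, f@B4}  OUT={a@B2, a@B4, c@B0, c@B1, f@B4}
  B6:  IN={a@B2, a@B4, c@B0, c@B1, f@B4}  OUT={a@B2, a@B4, c@B0, c@B1, f@B6}
  B7:  IN={a@B2, a@B4, c@B0, c@B1, f@B6}  OUT={a@B2, a@B4, c@B0, c@B1, e@B7, f@B6}

Merge at B4: IN[B4] = OUT[B3] ⊔ OUT[B5] = {a@B2, a@B4, c@B0, c@B1, f@B4}

Answer: {a@B2, a@B4, c@B0, c@B1, f@B4}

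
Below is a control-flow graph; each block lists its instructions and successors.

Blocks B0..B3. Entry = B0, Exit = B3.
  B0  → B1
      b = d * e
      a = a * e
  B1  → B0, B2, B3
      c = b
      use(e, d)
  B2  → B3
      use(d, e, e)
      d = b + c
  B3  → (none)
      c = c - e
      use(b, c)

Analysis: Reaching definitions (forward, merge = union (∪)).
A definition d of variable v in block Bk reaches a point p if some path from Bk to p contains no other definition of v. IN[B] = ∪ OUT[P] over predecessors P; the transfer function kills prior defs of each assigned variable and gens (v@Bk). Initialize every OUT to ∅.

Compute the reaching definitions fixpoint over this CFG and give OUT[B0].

Answer: {a@B0, b@B0, c@B1}

Trace:
Fixpoint table:
  B0: | IN={a@B0, b@B0, c@B1} | OUT={a@B0, b@B0, c@B1}
  B1: | IN={a@B0, b@B0, c@B1} | OUT={a@B0, b@B0, c@B1}
  B2: | IN={a@B0, b@B0, c@B1} | OUT={a@B0, b@B0, c@B1, d@B2}
  B3: | IN={a@B0, b@B0, c@B1, d@B2} | OUT={a@B0, b@B0, c@B3, d@B2}

Merge at B0 (entry node, so the boundary value {} is joined with the incoming edge(s)): IN[B0] = {} ⊔ OUT[B1] = {a@B0, b@B0, c@B1}
Applying B0's transfer function to that IN value gives OUT[B0] (row B0 above).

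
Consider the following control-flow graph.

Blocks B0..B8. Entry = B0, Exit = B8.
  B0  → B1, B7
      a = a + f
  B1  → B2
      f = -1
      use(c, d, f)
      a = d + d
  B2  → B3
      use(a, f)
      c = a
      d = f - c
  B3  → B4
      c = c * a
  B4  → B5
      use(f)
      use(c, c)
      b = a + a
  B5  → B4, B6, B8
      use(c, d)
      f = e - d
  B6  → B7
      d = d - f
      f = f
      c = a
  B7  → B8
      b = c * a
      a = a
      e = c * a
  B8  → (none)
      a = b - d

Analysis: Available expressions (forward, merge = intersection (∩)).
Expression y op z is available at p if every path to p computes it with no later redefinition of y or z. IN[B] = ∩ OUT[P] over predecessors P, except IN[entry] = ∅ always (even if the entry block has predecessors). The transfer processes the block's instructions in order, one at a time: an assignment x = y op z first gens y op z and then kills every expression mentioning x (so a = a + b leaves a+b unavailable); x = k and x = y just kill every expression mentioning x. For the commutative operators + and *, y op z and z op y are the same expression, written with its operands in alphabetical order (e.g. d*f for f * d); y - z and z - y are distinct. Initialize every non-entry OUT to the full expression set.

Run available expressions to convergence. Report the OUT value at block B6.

Answer: {a+a}

Derivation:
Fixpoint table:
  B0:  IN={}  OUT={}
  B1:  IN={}  OUT={d+d}
  B2:  IN={d+d}  OUT={f-c}
  B3:  IN={f-c}  OUT={}
  B4:  IN={}  OUT={a+a}
  B5:  IN={a+a}  OUT={a+a, e-d}
  B6:  IN={a+a, e-d}  OUT={a+a}
  B7:  IN={}  OUT={a*c}
  B8:  IN={}  OUT={b-d}

Merge at B6: IN[B6] = OUT[B5] = {a+a, e-d}
Applying B6's transfer function to that IN value gives OUT[B6] (row B6 above).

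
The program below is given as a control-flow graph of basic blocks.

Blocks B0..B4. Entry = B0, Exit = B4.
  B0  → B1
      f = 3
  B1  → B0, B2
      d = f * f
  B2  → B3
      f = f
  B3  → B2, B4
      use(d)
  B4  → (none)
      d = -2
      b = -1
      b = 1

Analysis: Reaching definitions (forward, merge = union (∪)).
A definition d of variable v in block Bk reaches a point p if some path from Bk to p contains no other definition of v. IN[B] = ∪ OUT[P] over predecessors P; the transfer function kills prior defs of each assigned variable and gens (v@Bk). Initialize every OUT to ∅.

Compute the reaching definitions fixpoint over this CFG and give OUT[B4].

Answer: {b@B4, d@B4, f@B2}

Derivation:
Converged values:
  B0:   IN={d@B1, f@B0}   OUT={d@B1, f@B0}
  B1:   IN={d@B1, f@B0}   OUT={d@B1, f@B0}
  B2:   IN={d@B1, f@B0, f@B2}   OUT={d@B1, f@B2}
  B3:   IN={d@B1, f@B2}   OUT={d@B1, f@B2}
  B4:   IN={d@B1, f@B2}   OUT={b@B4, d@B4, f@B2}

Merge at B4: IN[B4] = OUT[B3] = {d@B1, f@B2}
Applying B4's transfer function to that IN value gives OUT[B4] (row B4 above).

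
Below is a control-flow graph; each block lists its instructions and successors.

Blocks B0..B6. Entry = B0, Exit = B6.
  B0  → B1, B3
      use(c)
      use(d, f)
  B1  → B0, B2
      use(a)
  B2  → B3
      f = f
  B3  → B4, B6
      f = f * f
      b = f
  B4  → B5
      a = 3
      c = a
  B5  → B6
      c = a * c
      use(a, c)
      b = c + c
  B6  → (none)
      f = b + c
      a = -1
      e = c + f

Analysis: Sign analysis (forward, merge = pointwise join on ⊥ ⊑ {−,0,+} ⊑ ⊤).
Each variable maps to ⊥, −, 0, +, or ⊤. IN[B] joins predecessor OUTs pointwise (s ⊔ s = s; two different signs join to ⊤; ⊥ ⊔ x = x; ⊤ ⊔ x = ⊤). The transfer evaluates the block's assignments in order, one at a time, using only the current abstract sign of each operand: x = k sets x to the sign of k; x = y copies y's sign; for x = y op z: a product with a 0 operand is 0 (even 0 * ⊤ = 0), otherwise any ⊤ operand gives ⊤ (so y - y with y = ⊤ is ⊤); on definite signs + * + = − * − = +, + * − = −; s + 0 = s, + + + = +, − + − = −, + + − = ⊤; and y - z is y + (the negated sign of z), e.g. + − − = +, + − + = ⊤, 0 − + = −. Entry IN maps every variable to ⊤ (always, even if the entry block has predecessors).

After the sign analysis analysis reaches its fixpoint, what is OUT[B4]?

Answer: {a: +, b: ⊤, c: +, d: ⊤, e: ⊤, f: ⊤}

Working:
Fixpoint table:
  B0:   IN=(all ⊤)   OUT=(all ⊤)
  B1:   IN=(all ⊤)   OUT=(all ⊤)
  B2:   IN=(all ⊤)   OUT=(all ⊤)
  B3:   IN=(all ⊤)   OUT=(all ⊤)
  B4:   IN=(all ⊤)   OUT={a:+, c:+; rest ⊤}
  B5:   IN={a:+, c:+; rest ⊤}   OUT={a:+, b:+, c:+; rest ⊤}
  B6:   IN=(all ⊤)   OUT={a:-; rest ⊤}

Merge at B4: IN[B4] = OUT[B3] = {a: ⊤, b: ⊤, c: ⊤, d: ⊤, e: ⊤, f: ⊤}
Applying B4's transfer function to that IN value gives OUT[B4] (row B4 above).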